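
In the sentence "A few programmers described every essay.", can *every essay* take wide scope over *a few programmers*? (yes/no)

*every essay* is the matrix object and *a few programmers* the matrix subject; the two are clausemates.
No island intervenes, so both surface and inverse scope are derivable.
So *every essay* > *a few programmers* is among the available readings.

Yes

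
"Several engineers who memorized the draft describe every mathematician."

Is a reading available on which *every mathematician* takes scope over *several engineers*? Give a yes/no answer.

Yes

*every mathematician* sits in the matrix clause, not in the relative clause on *several engineers*.
With no island boundary between them, the object can take inverse scope over the subject via ordinary QR within the clause.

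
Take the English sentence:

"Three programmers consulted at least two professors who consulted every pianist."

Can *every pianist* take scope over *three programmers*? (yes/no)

The DP *every pianist* is contained in the relative clause *who consulted every pianist* modifying *at least two professors*.
The relative clause forms an island for QR, so the quantifier is confined to the head noun's restrictor.
*every pianist* > *three programmers* would require crossing that boundary, which is illicit.

No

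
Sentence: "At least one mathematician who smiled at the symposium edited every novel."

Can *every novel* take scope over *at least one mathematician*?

Yes

The RC *who smiled at the symposium* is an island, but *every novel* is not inside it — it is the matrix object, a clausemate of *at least one mathematician*.
With no island boundary between them, the object can take inverse scope over the subject via ordinary QR within the clause.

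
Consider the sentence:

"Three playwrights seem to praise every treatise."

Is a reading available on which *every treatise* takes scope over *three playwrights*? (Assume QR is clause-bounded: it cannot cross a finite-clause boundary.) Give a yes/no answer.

Infinitival complements of raising predicates do not block QR; *every treatise* and *three playwrights* are effectively clausemates.
With no island boundary between them, the object can take inverse scope over the subject via ordinary QR within the clause.
So *every treatise* > *three playwrights* is among the available readings.

Yes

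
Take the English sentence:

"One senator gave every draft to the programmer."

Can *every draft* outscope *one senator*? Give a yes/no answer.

Both DPs are arguments of the same predicate; there is no clause or island boundary between them.
No island intervenes, so both surface and inverse scope are derivable.

Yes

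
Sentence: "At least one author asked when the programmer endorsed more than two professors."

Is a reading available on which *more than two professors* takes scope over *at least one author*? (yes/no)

*more than two professors* is embedded in the embedded question *when the programmer endorsed more than two professors*.
An indirect question is a wh-island; the filled [Spec,CP] blocks QR across the CP edge.
Hence only narrow scope for *more than two professors* (under *at least one author*) survives.

No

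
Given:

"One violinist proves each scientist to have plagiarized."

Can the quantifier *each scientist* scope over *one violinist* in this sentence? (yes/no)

Yes

*each scientist* is the subject of an ECM infinitive — the infinitival complement of an ECM verb is not a scope island, so *each scientist* can raise into the matrix clause.
Since no island is crossed, the inverse ordering is licensed alongside surface scope.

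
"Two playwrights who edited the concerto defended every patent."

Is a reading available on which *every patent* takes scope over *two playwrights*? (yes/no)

The relative clause *who edited the concerto* modifies *two playwrights*, but *every patent* is not inside that relative clause — it is an argument of the matrix verb.
No island intervenes, so both surface and inverse scope are derivable.

Yes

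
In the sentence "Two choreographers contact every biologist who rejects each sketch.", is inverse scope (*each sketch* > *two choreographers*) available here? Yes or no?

No

The target quantifier *each sketch* is part of the relative clause *who rejects each sketch* modifying *every biologist*.
Relative clauses are scope islands: a quantifier cannot QR out of a relative clause to take scope in the matrix clause.
*each sketch* > *two choreographers* would require crossing that boundary, which is illicit.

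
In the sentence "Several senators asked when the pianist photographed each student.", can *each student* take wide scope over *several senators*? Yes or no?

*each student* is embedded in the embedded question *when the pianist photographed each student*.
Embedded questions are wh-islands: a quantifier inside an indirect question cannot QR into the matrix clause.
*each student* is confined to the island and cannot take scope over *several senators*.

No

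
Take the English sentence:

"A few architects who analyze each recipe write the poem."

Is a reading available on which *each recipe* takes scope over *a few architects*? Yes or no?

*each recipe* occurs within the relative clause *who analyze each recipe*.
Relative clauses are scope islands: a quantifier cannot QR out of a relative clause to take scope in the matrix clause.
There is no licit LF on which *each recipe* c-commands *a few architects*.

No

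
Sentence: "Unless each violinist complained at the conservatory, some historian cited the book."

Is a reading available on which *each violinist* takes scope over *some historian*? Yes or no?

*each violinist* is embedded in the adjunct clause *unless each violinist complained at the conservatory*.
Scope out of an adjunct clause is unavailable: QR respects the adjunct-island constraint.
The ordering *each violinist* > *some historian* is therefore underivable.

No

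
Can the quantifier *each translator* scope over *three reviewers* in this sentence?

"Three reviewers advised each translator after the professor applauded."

The adjunct clause does not contain *each translator*, which is the matrix object.
Ordinary QR to a clause-peripheral position gives the wide-scope LF for the lower DP.

Yes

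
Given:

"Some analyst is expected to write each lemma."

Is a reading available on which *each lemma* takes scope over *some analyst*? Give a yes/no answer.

*each lemma* is inside a raising infinitive, which is transparent to QR (no CP barrier), so it behaves as a matrix argument.
With no island boundary between them, the object can take inverse scope over the subject via ordinary QR within the clause.

Yes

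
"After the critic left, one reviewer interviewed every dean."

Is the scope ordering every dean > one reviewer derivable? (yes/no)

The adjunct clause does not contain *every dean*, which is the matrix object.
With no island boundary between them, the object can take inverse scope over the subject via ordinary QR within the clause.
So *every dean* > *one reviewer* is among the available readings.

Yes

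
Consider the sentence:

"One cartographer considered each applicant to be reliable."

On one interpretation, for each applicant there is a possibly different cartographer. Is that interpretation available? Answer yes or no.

That reading corresponds to *each applicant* > *one cartographer*.
*each applicant* is an ECM subject; ECM complements are not islands, and the embedded quantifier may take matrix scope.
No island intervenes, so both surface and inverse scope are derivable.
Both orderings are possible: *one cartographer* > *each applicant* and *each applicant* > *one cartographer*.

Yes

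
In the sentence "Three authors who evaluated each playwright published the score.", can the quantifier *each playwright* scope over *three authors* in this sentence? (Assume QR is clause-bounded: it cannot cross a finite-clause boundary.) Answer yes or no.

No

*each playwright* occurs within the relative clause *who evaluated each playwright*.
QR out of a relative clause is ruled out by the relative-clause island constraint.
*each playwright* is confined to the island and cannot take scope over *three authors*.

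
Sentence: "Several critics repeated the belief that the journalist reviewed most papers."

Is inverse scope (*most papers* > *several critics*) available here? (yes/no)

No

*most papers* is embedded in the complex NP *the belief that the journalist reviewed most papers*.
Noun-complement clauses are scope islands (the Complex NP Constraint): a quantifier inside one cannot scope into the matrix.
Hence only narrow scope for *most papers* (under *several critics*) survives.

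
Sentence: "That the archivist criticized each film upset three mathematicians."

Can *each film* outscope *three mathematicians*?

No

The DP *each film* is contained in the sentential subject *that the archivist criticized each film*.
Subjects — clausal subjects included — are islands for extraction, and QR is no exception.
*each film* is confined to the island and cannot take scope over *three mathematicians*.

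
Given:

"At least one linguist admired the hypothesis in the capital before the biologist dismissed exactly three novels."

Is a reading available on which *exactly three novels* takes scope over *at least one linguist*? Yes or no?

No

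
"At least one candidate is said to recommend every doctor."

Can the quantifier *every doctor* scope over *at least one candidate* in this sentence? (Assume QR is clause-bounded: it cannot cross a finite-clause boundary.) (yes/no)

*every doctor* is inside a raising infinitive, which is transparent to QR (no CP barrier), so it behaves as a matrix argument.
No island intervenes, so both surface and inverse scope are derivable.
So *every doctor* > *at least one candidate* is among the available readings.

Yes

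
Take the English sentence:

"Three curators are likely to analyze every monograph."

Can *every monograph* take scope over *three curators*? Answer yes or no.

Yes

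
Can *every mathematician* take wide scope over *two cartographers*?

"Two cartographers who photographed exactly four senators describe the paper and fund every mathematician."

No

*every mathematician* is embedded in one conjunct of the coordinate structure (*fund every mathematician*).
The Coordinate Structure Constraint blocks movement (including QR) out of a single conjunct.
So *every mathematician* cannot raise high enough to outscope *two cartographers*; only the surface ordering *two cartographers* > *every mathematician* is available.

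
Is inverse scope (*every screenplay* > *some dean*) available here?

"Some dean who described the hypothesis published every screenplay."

*every screenplay* is a matrix argument; only *some dean* is modified by the relative clause *who described the hypothesis*, so the RC island is irrelevant to the target quantifier.
With no island boundary between them, the object can take inverse scope over the subject via ordinary QR within the clause.
Both orderings are possible: *some dean* > *every screenplay* and *every screenplay* > *some dean*.

Yes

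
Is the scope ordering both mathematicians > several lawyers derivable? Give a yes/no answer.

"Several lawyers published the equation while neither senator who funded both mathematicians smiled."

*both mathematicians* occurs within the relative clause *who funded both mathematicians*, which is itself inside the adjunct *while neither senator who funded both mathematicians smiled*.
Two island boundaries intervene — the relative clause and the adjunct. Either alone would block QR.
Hence only narrow scope for *both mathematicians* (under *several lawyers*) survives.

No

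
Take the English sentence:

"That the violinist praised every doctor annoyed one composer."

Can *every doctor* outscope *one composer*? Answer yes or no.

The target quantifier *every doctor* is part of the sentential subject *that the violinist praised every doctor*.
The Sentential Subject Constraint rules out raising the quantifier out of the that-clause subject.
The ordering *every doctor* > *one composer* is therefore underivable.

No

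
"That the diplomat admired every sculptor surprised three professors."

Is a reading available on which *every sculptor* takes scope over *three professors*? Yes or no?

*every sculptor* is embedded in the sentential subject *that the diplomat admired every sculptor*.
Clausal subjects are scope islands; QR from inside the subject into the matrix is barred.
So *every sculptor* cannot raise to a position above *three professors*.

No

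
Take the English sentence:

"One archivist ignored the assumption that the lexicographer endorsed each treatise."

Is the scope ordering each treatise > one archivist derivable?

*each treatise* is embedded in the complex NP *the assumption that the lexicographer endorsed each treatise*.
Noun-complement clauses are scope islands (the Complex NP Constraint): a quantifier inside one cannot scope into the matrix.
The inverse ordering *each treatise* > *one archivist* is therefore underivable.
(Only the surface reading survives: one fixed archivist with respect to all the relevant treatises.)

No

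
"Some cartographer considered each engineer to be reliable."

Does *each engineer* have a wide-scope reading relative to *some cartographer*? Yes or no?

*each engineer* is an ECM subject; ECM complements are not islands, and the embedded quantifier may take matrix scope.
Nothing blocks QR of the lower DP to a position above the higher one, so inverse scope is available.
The sentence is scopally ambiguous between *some cartographer* > *each engineer* and *each engineer* > *some cartographer*.

Yes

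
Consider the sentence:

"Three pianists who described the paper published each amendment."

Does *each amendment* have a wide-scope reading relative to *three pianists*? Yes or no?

Yes

The RC *who described the paper* is an island, but *each amendment* is not inside it — it is the matrix object, a clausemate of *three pianists*.
No island intervenes, so both surface and inverse scope are derivable.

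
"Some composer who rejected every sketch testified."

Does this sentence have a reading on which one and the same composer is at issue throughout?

Yes

That reading corresponds to *some composer* > *every sketch*.
That is the surface-scope ordering, which is always one of the available readings — island constraints only ever restrict inverse scope.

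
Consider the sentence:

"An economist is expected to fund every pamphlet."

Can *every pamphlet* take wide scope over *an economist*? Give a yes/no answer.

Raising constructions are monoclausal for scope purposes; *every pamphlet* is not separated from *an economist* by any island.
No island intervenes, so both surface and inverse scope are derivable.

Yes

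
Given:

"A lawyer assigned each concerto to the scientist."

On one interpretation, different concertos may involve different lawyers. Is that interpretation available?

That reading corresponds to *each concerto* > *a lawyer*.
*each concerto* and *a lawyer* are in the same minimal clause.
Since no island is crossed, the inverse ordering is licensed alongside surface scope.
Both orderings are possible: *a lawyer* > *each concerto* and *each concerto* > *a lawyer*.

Yes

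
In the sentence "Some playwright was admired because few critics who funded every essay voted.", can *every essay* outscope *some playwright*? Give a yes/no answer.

No

*every essay* occurs within the relative clause *who funded every essay*, which is itself inside the adjunct *because few critics who funded every essay voted*.
The quantifier would have to escape first the RC and then the adjunct — two independent island violations.
So *every essay* cannot raise high enough to outscope *some playwright*; only the surface ordering *some playwright* > *every essay* is available.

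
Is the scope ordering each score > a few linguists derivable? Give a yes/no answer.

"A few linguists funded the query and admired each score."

*each score* occurs within one conjunct of the coordinate structure (*admired each score*).
A quantifier cannot raise out of one conjunct of a coordination across the whole coordinate structure — the CSC applies to QR.
So the wide-scope reading for *each score* is blocked.

No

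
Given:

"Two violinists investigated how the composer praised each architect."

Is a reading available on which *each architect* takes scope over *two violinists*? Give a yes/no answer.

*each architect* sits inside the embedded question *how the composer praised each architect*.
An indirect question is a wh-island; the filled [Spec,CP] blocks QR across the CP edge.
So *each architect* cannot raise high enough to outscope *two violinists*; only the surface ordering *two violinists* > *each architect* is available.

No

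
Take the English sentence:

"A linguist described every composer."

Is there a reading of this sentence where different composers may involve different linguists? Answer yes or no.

This is the *every composer* > *a linguist* reading.
*a linguist* and *every composer* are co-arguments of the matrix verb, with nothing but a clause-internal boundary between them.
Clause-internal QR can adjoin the lower DP above the subject, yielding the inverse reading.

Yes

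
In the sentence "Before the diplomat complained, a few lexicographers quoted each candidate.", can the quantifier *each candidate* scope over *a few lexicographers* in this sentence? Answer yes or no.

The adjunct island is irrelevant here — *each candidate* and *a few lexicographers* are both in the matrix clause.
Nothing blocks QR of the lower DP to a position above the higher one, so inverse scope is available.

Yes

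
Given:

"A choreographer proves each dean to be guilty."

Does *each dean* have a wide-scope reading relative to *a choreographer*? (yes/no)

Yes

ECM infinitives lack a CP barrier, so *each dean* can QR over the matrix subject *a choreographer*.
No island intervenes, so both surface and inverse scope are derivable.
Both orderings are possible: *a choreographer* > *each dean* and *each dean* > *a choreographer*.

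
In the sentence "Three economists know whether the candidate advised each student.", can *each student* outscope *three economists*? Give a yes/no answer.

Structurally, *each student* is inside the embedded question *whether the candidate advised each student*.
Embedded questions are wh-islands: a quantifier inside an indirect question cannot QR into the matrix clause.
There is no licit LF on which *each student* c-commands *three economists*.

No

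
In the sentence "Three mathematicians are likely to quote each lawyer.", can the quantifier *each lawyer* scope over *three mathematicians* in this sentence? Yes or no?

Infinitival complements of raising predicates do not block QR; *each lawyer* and *three mathematicians* are effectively clausemates.
QR within a single clause is free, so the lower quantifier may take scope over the higher one.

Yes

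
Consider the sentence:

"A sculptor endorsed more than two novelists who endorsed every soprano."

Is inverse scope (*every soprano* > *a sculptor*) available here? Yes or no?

No

The DP *every soprano* is contained in the relative clause *who endorsed every soprano* modifying *more than two novelists*.
The relative clause forms an island for QR, so the quantifier is confined to the head noun's restrictor.
So *every soprano* cannot raise high enough to outscope *a sculptor*; only the surface ordering *a sculptor* > *every soprano* is available.
(Only the surface reading survives: one fixed sculptor with respect to all the relevant sopranos.)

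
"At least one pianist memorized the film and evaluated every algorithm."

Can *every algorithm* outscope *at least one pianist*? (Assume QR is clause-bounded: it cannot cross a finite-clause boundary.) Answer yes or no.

The DP *every algorithm* is contained in one conjunct of the coordinate structure (*evaluated every algorithm*).
A quantifier cannot raise out of one conjunct of a coordination across the whole coordinate structure — the CSC applies to QR.
*every algorithm* > *at least one pianist* would require crossing that boundary, which is illicit.

No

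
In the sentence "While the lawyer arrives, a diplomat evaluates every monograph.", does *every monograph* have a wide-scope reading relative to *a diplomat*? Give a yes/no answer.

Although there is an adjunct clause, *every monograph* is in the main clause, not inside the adjunct.
Since no island is crossed, the inverse ordering is licensed alongside surface scope.
So *every monograph* > *a diplomat* is among the available readings.

Yes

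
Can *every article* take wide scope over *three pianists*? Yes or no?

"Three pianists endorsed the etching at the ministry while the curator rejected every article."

*every article* occurs within the adjunct clause *while the curator rejected every article*.
Since the clause is an adjunct (not a complement), the Adjunct Condition blocks QR across its edge.
So *every article* cannot raise to a position above *three pianists*.

No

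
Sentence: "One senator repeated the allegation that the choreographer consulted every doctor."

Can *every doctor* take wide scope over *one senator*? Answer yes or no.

*every doctor* occurs within the complex NP *the allegation that the choreographer consulted every doctor*.
The Complex NP Constraint bars QR out of the complement clause of a noun.
*every doctor* > *one senator* would require crossing that boundary, which is illicit.

No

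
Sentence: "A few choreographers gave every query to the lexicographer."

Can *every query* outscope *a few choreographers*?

*a few choreographers* and *every query* are co-arguments of the matrix verb, with nothing but a clause-internal boundary between them.
Nothing blocks QR of the lower DP to a position above the higher one, so inverse scope is available.

Yes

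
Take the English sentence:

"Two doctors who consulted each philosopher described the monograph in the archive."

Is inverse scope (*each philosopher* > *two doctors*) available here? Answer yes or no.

The DP *each philosopher* is contained in the relative clause *who consulted each philosopher*.
Relative clauses are scope islands: a quantifier cannot QR out of a relative clause to take scope in the matrix clause.
So *each philosopher* cannot raise high enough to outscope *two doctors*; only the surface ordering *two doctors* > *each philosopher* is available.

No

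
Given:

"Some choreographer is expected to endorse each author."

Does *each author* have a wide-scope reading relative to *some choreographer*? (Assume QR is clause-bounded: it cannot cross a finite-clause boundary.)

Yes

Raising constructions are monoclausal for scope purposes; *each author* is not separated from *some choreographer* by any island.
Ordinary QR to a clause-peripheral position gives the wide-scope LF for the lower DP.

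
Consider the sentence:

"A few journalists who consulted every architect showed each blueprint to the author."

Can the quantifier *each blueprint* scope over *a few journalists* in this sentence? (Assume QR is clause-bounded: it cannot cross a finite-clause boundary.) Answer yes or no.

Yes

*each blueprint* sits in the matrix clause, not in the relative clause on *a few journalists*.
No island intervenes, so both surface and inverse scope are derivable.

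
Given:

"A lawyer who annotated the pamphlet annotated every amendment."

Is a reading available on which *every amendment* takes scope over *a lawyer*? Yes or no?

Yes

The RC *who annotated the pamphlet* is an island, but *every amendment* is not inside it — it is the matrix object, a clausemate of *a lawyer*.
Ordinary QR to a clause-peripheral position gives the wide-scope LF for the lower DP.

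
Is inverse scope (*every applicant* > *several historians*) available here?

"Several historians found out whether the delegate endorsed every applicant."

No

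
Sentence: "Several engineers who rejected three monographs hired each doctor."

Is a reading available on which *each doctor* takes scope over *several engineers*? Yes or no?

Although the sentence contains a relative clause (*who rejected three monographs*), *each doctor* is outside it, in the matrix VP.
QR within a single clause is free, so the lower quantifier may take scope over the higher one.

Yes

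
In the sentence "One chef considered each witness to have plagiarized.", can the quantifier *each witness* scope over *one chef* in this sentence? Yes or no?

The ECM infinitive is scope-transparent — *each witness* is free to raise above *one chef*.
Since no island is crossed, the inverse ordering is licensed alongside surface scope.

Yes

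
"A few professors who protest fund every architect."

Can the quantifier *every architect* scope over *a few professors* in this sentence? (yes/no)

*every architect* is a matrix argument; only *a few professors* is modified by the relative clause *who protest*, so the RC island is irrelevant to the target quantifier.
Since no island is crossed, the inverse ordering is licensed alongside surface scope.
The sentence is scopally ambiguous between *a few professors* > *every architect* and *every architect* > *a few professors*.

Yes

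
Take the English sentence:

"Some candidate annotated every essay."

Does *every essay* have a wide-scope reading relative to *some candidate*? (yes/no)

Yes

*some candidate* and *every essay* are co-arguments of the matrix verb, with nothing but a clause-internal boundary between them.
QR within a single clause is free, so the lower quantifier may take scope over the higher one.
Both orderings are possible: *some candidate* > *every essay* and *every essay* > *some candidate*.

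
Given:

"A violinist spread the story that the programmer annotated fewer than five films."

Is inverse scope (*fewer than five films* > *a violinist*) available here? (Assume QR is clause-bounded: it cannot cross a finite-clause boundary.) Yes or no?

No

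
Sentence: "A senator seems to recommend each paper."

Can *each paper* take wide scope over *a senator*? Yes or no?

*each paper* is inside a raising infinitive, which is transparent to QR (no CP barrier), so it behaves as a matrix argument.
With no island boundary between them, the object can take inverse scope over the subject via ordinary QR within the clause.

Yes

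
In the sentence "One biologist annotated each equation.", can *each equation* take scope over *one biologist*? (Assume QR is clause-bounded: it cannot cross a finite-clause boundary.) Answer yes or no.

Yes

Both DPs are arguments of the same predicate; there is no clause or island boundary between them.
Nothing blocks QR of the lower DP to a position above the higher one, so inverse scope is available.
The sentence is scopally ambiguous between *one biologist* > *each equation* and *each equation* > *one biologist*.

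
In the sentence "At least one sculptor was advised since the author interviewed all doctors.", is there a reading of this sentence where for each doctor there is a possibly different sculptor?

No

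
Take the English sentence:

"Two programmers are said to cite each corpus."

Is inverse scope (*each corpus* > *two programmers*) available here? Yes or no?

Infinitival complements of raising predicates do not block QR; *each corpus* and *two programmers* are effectively clausemates.
With no island boundary between them, the object can take inverse scope over the subject via ordinary QR within the clause.
So *each corpus* > *two programmers* is among the available readings.

Yes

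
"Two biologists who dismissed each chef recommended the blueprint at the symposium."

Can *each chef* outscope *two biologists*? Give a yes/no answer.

The DP *each chef* is contained in the relative clause *who dismissed each chef*.
Quantifiers inside a relative clause are trapped there; the RC boundary blocks QR.
The inverse ordering *each chef* > *two biologists* is therefore underivable.

No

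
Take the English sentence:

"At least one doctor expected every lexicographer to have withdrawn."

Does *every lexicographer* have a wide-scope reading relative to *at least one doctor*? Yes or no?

ECM infinitives lack a CP barrier, so *every lexicographer* can QR over the matrix subject *at least one doctor*.
Clause-internal QR can adjoin the lower DP above the subject, yielding the inverse reading.

Yes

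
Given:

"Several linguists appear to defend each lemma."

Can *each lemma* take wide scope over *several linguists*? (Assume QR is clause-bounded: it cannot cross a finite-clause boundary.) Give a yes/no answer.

Yes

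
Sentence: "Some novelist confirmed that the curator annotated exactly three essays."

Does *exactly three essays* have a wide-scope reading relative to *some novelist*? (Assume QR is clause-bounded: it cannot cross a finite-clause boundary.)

Structurally, *exactly three essays* is inside the finite complement clause *that the curator annotated exactly three essays*.
Under clause-bounded QR, a quantifier in an embedded finite clause cannot raise into the matrix clause.
*exactly three essays* is confined to the island and cannot take scope over *some novelist*.

No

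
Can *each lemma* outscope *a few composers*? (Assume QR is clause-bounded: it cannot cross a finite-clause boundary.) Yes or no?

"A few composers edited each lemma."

Yes

Both DPs are arguments of the same predicate; there is no clause or island boundary between them.
QR within a single clause is free, so the lower quantifier may take scope over the higher one.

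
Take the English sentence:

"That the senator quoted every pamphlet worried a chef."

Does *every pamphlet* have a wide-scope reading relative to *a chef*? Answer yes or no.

No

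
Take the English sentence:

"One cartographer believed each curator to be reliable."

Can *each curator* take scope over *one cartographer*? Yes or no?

Yes

*each curator* is the subject of an ECM infinitive — the infinitival complement of an ECM verb is not a scope island, so *each curator* can raise into the matrix clause.
QR within a single clause is free, so the lower quantifier may take scope over the higher one.
Both orderings are possible: *one cartographer* > *each curator* and *each curator* > *one cartographer*.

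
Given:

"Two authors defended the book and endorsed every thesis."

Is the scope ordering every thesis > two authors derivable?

Structurally, *every thesis* is inside one conjunct of the coordinate structure (*endorsed every thesis*).
Asymmetric QR out of one conjunct violates the Coordinate Structure Constraint.
Hence only narrow scope for *every thesis* (under *two authors*) survives.

No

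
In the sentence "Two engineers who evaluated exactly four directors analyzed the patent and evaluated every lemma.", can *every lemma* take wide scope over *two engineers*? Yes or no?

No

The target quantifier *every lemma* is part of one conjunct of the coordinate structure (*evaluated every lemma*).
Asymmetric QR out of one conjunct violates the Coordinate Structure Constraint.
The inverse ordering *every lemma* > *two engineers* is therefore underivable.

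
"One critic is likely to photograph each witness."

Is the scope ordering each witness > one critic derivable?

Yes

The matrix predicate is a raising verb, whose infinitival complement is not a scope island — *each witness* can QR into the matrix clause.
No island intervenes, so both surface and inverse scope are derivable.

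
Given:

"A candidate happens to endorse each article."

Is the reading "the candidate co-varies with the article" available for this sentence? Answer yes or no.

The described interpretation is the *each article* > *a candidate* scoping.
*each article* is inside a raising infinitive, which is transparent to QR (no CP barrier), so it behaves as a matrix argument.
Clause-internal QR can adjoin the lower DP above the subject, yielding the inverse reading.

Yes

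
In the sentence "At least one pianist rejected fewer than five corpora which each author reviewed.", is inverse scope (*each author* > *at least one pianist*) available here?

No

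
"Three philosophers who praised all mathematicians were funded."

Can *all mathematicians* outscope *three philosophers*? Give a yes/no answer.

No

*all mathematicians* is embedded in the relative clause *who praised all mathematicians*.
The relative clause forms an island for QR, so the quantifier is confined to the head noun's restrictor.
There is no licit LF on which *all mathematicians* c-commands *three philosophers*.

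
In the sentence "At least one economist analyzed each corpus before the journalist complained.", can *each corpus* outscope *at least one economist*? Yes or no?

*each corpus* is a matrix argument; the adjunct is an island but the target quantifier is outside it.
Since no island is crossed, the inverse ordering is licensed alongside surface scope.
So *each corpus* > *at least one economist* is among the available readings.

Yes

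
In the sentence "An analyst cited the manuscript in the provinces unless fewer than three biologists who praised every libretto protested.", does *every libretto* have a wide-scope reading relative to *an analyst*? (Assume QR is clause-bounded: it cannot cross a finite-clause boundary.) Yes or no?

No

The target quantifier *every libretto* is part of the relative clause *who praised every libretto*, which is itself inside the adjunct *unless fewer than three biologists who praised every libretto protested*.
Nested islands: the RC island is itself inside an adjunct island, so wide scope is doubly excluded.
*every libretto* is confined to the island and cannot take scope over *an analyst*.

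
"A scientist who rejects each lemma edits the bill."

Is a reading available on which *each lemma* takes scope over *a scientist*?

No

The target quantifier *each lemma* is part of the relative clause *who rejects each lemma*.
Quantifiers inside a relative clause are trapped there; the RC boundary blocks QR.
So the wide-scope reading for *each lemma* is blocked.
(Only the surface reading survives: one fixed scientist with respect to all the relevant lemmas.)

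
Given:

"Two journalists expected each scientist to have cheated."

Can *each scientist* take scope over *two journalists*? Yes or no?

ECM infinitives lack a CP barrier, so *each scientist* can QR over the matrix subject *two journalists*.
Since no island is crossed, the inverse ordering is licensed alongside surface scope.

Yes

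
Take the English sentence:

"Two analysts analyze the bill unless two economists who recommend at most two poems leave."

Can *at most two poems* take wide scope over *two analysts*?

No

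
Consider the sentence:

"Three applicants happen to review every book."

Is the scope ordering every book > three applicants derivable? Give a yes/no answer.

*every book* is inside a raising infinitive, which is transparent to QR (no CP barrier), so it behaves as a matrix argument.
No island intervenes, so both surface and inverse scope are derivable.
Both orderings are possible: *three applicants* > *every book* and *every book* > *three applicants*.

Yes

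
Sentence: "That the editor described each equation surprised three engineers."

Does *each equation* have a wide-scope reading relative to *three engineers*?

*each equation* is embedded in the sentential subject *that the editor described each equation*.
Clausal subjects are scope islands; QR from inside the subject into the matrix is barred.
There is no licit LF on which *each equation* c-commands *three engineers*.

No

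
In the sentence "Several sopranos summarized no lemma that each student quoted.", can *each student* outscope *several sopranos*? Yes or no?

*each student* is embedded in the relative clause *that each student quoted* modifying *no lemma*.
Quantifiers inside a relative clause are trapped there; the RC boundary blocks QR.
Hence only narrow scope for *each student* (under *several sopranos*) survives.

No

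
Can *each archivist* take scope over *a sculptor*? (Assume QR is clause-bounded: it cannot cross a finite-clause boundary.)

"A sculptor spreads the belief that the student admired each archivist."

No

*each archivist* occurs within the complex NP *the belief that the student admired each archivist*.
A that-clause complement to a noun is an island; QR cannot cross the NP boundary.
*each archivist* > *a sculptor* would require crossing that boundary, which is illicit.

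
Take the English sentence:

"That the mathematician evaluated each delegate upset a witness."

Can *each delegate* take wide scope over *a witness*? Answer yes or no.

No

Structurally, *each delegate* is inside the sentential subject *that the mathematician evaluated each delegate*.
Sentential subjects are islands: a quantifier inside the subject clause cannot raise over the matrix predicate.
There is no licit LF on which *each delegate* c-commands *a witness*.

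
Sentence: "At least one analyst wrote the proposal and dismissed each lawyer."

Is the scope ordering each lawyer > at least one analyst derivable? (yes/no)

No

The target quantifier *each lawyer* is part of one conjunct of the coordinate structure (*dismissed each lawyer*).
A quantifier cannot raise out of one conjunct of a coordination across the whole coordinate structure — the CSC applies to QR.
So the wide-scope reading for *each lawyer* is blocked.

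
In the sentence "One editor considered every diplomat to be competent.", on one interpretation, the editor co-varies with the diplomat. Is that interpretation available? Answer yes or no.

Yes

The described interpretation is the *every diplomat* > *one editor* scoping.
This is an ECM construction: *every diplomat* is the infinitival subject, Case-marked by the matrix verb, and the infinitive is transparent for QR.
No island intervenes, so both surface and inverse scope are derivable.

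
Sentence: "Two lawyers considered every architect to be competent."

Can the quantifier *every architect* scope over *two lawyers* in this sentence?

The ECM infinitive is scope-transparent — *every architect* is free to raise above *two lawyers*.
Ordinary QR to a clause-peripheral position gives the wide-scope LF for the lower DP.

Yes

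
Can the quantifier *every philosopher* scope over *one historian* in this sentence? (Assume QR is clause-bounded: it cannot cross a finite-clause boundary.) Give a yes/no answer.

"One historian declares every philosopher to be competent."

Yes

This is an ECM construction: *every philosopher* is the infinitival subject, Case-marked by the matrix verb, and the infinitive is transparent for QR.
No island intervenes, so both surface and inverse scope are derivable.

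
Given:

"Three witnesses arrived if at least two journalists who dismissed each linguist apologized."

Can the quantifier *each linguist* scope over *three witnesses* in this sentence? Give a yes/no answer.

Structurally, *each linguist* is inside the relative clause *who dismissed each linguist*, which is itself inside the adjunct *if at least two journalists who dismissed each linguist apologized*.
The quantifier would have to escape first the RC and then the adjunct — two independent island violations.
Hence only narrow scope for *each linguist* (under *three witnesses*) survives.

No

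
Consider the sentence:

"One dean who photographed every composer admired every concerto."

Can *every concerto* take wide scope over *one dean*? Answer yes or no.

*every concerto* is a matrix argument; only *one dean* is modified by the relative clause *who photographed every composer*, so the RC island is irrelevant to the target quantifier.
No island intervenes, so both surface and inverse scope are derivable.
Both orderings are possible: *one dean* > *every concerto* and *every concerto* > *one dean*.

Yes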